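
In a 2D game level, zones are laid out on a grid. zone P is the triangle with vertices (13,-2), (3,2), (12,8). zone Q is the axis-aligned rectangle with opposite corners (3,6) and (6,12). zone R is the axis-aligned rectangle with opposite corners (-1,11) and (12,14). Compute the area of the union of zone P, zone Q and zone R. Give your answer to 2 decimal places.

102.00

By inclusion–exclusion:
Individual areas: |zone P| = 48, |zone Q| = 18, |zone R| = 39.
|zone P∩zone Q| = 0.
|zone P∩zone R| = 0.
|zone Q∩zone R|: x∈[3,6], y∈[11,12] → 3·1 = 3.
|zone P∩zone Q∩zone R| = 0.
|zone P ∪ zone Q ∪ zone R| = 105 − 3 + 0 = 102.00.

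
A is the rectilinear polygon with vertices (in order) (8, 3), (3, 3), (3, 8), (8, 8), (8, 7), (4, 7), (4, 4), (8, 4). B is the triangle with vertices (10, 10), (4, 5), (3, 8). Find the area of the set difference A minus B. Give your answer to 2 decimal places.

|A| = 13, |A∩B| = 4.5.
|A ∖ B| = |A| − |A∩B| = 13 − 4.5 = 8.50.

8.50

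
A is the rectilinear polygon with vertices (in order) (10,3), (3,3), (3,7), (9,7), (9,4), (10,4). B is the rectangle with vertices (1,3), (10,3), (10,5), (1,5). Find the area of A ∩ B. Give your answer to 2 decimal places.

The intersection is the polygon with vertices (3,3), (3,5), (9,5), (9,4), (10,4), (10,3).
By the shoelace formula its area is 13.00.

13.00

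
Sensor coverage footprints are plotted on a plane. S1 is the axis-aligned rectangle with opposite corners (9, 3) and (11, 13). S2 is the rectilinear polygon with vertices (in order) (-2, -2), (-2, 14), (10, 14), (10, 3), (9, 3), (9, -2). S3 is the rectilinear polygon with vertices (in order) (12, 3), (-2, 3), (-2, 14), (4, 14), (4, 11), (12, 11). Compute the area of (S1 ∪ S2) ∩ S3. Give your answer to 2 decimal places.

122.00

The region (S1 ∪ S2) ∩ S3 is the polygon with vertices (11,3), (10,3), (9,3), (-2,3), (-2,14), (4,14), (4,11), (11,11).
By the shoelace formula its area is 122.00.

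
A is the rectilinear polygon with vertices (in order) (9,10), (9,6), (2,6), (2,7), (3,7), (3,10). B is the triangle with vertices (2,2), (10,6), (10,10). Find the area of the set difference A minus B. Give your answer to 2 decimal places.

20.50

|A| = 25, |A∩B| = 4.5.
|A ∖ B| = |A| − |A∩B| = 25 − 4.5 = 20.50.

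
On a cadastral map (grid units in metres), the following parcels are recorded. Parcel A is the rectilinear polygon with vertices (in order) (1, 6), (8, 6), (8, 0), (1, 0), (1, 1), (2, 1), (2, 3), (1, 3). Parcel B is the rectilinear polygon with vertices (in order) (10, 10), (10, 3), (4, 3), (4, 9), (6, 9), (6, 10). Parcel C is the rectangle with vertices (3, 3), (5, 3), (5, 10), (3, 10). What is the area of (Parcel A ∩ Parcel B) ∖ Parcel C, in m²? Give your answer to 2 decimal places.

9.00

|Parcel A ∩ Parcel B| = 12.
|(Parcel A ∩ Parcel B) ∩ Parcel C| = 3.
|(Parcel A ∩ Parcel B) ∖ Parcel C| = 12 − 3 = 9.00.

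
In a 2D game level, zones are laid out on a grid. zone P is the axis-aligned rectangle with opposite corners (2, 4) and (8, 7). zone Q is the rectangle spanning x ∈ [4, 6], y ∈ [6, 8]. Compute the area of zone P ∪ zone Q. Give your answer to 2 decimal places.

By inclusion–exclusion:
Individual areas: |zone P| = 18, |zone Q| = 4.
|zone P∩zone Q|: x∈[4,6], y∈[6,7] → 2·1 = 2.
|zone P ∪ zone Q| = 22 − 2 = 20.00.

20.00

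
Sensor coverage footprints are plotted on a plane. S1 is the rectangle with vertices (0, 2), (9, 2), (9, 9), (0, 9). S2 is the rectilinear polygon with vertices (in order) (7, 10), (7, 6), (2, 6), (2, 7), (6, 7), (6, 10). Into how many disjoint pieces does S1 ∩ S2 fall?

1

S1 ∩ S2 is a single connected region.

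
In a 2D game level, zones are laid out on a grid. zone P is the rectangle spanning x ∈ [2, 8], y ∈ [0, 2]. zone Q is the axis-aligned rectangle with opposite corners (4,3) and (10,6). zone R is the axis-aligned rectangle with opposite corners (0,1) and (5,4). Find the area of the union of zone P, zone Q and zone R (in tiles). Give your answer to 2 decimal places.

41.00

By inclusion–exclusion:
Individual areas: |zone P| = 12, |zone Q| = 18, |zone R| = 15.
|zone P∩zone Q| = 0 (no overlap).
|zone P∩zone R|: x∈[2,5], y∈[1,2] → 3·1 = 3.
|zone Q∩zone R|: x∈[4,5], y∈[3,4] → 1·1 = 1.
|zone P∩zone Q∩zone R| = 0.
|zone P ∪ zone Q ∪ zone R| = 45 − 4 + 0 = 41.00.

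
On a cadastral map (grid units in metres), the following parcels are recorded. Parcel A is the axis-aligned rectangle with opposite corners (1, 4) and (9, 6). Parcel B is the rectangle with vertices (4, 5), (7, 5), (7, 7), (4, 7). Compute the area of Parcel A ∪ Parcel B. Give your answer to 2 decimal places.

19.00

By inclusion–exclusion:
Individual areas: |Parcel A| = 16, |Parcel B| = 6.
|Parcel A∩Parcel B|: x∈[4,7], y∈[5,6] → 3·1 = 3.
|Parcel A ∪ Parcel B| = 22 − 3 = 19.00.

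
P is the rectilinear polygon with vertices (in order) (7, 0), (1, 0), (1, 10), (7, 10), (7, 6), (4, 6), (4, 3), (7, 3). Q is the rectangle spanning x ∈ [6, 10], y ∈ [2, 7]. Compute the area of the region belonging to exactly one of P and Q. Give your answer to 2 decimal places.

67.00

|P| = 51, |Q| = 20, |P∩Q| = 2.
|P △ Q| = |P| + |Q| − 2·|P∩Q| = 51 + 20 − 4 = 67.00.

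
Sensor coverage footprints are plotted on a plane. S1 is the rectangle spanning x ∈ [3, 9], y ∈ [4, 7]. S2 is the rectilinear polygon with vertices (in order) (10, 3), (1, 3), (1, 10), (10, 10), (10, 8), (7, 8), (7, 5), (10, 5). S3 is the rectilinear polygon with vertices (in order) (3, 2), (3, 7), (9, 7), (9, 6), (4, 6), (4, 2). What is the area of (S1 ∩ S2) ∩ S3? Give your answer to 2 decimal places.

The region (S1 ∩ S2) ∩ S3 is the polygon with vertices (3,4), (3,7), (7,7), (7,6), (4,6), (4,4).
By the shoelace formula its area is 6.00.

6.00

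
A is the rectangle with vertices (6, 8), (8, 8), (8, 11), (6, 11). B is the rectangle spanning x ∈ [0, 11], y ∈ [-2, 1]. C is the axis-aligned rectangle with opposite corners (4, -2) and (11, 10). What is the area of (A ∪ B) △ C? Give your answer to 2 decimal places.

|A ∪ B| = 39.
|(A ∪ B) ∩ C| = 25.
|(A ∪ B) △ C| = 39 + 84 − 50 = 73.00.

73.00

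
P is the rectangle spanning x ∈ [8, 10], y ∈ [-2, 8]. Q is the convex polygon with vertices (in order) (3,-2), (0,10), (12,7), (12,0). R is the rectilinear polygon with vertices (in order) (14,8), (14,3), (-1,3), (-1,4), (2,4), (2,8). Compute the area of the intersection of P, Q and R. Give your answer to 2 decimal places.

The intersection is the polygon with vertices (8,8), (10,7.5), (10,3), (8,3).
By the shoelace formula its area is 9.50.

9.50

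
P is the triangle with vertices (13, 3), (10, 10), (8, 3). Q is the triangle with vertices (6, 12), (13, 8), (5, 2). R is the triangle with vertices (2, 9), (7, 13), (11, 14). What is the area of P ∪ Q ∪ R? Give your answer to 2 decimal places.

By inclusion–exclusion:
Individual areas: |P| = 17.5, |Q| = 37, |R| = 5.5.
|P∩Q| = 6.18.
|P∩R| = 0.
|Q∩R| = 0.3004.
|P∩Q∩R| = 0.
|P ∪ Q ∪ R| = 60 − 6.4804 + 0 = 53.52.

53.52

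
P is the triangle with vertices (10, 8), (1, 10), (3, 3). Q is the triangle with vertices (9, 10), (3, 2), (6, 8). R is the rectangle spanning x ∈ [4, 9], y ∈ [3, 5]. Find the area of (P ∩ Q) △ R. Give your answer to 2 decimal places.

13.47

|P ∩ Q| = 4.8193.
|(P ∩ Q) ∩ R| = 0.6745.
|(P ∩ Q) △ R| = 4.8193 + 10 − 1.3489 = 13.47.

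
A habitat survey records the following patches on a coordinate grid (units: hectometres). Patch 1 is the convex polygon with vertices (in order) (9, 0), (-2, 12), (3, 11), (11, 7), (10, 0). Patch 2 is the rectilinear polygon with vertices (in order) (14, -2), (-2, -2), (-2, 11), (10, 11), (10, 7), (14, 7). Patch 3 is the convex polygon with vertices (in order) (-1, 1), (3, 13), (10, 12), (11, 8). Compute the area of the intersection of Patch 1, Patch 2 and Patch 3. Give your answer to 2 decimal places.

28.47

The intersection is the polygon with vertices (3,11), (10,7.5), (10,7.417), (4.919,4.452), (1.422,8.267), (2.333,11).
By the shoelace formula its area is 28.47.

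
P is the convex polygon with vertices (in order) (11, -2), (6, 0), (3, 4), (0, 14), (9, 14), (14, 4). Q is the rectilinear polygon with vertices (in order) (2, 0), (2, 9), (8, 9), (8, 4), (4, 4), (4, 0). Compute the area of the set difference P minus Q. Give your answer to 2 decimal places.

111.00

|P| = 140, |P∩Q| = 29.
|P ∖ Q| = |P| − |P∩Q| = 140 − 29 = 111.00.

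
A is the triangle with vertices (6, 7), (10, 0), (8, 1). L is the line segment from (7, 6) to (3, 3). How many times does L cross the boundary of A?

The segment meets the boundary at (6.467,5.6), (6.7,5.775).

2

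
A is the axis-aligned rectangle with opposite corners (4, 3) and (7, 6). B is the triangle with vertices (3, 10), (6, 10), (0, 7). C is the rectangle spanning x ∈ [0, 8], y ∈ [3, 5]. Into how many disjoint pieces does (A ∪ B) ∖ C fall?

2

(A ∪ B) ∖ C splits into 2 disjoint pieces (area 3, area 4.5).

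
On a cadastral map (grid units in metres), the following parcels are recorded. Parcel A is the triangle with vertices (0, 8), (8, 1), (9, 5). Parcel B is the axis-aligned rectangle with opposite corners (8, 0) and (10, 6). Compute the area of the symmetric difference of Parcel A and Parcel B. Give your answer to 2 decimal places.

|Parcel A| = 19.5, |Parcel B| = 12, |Parcel A∩Parcel B| = 2.1667.
|Parcel A △ Parcel B| = |Parcel A| + |Parcel B| − 2·|Parcel A∩Parcel B| = 19.5 + 12 − 4.3333 = 27.17.

27.17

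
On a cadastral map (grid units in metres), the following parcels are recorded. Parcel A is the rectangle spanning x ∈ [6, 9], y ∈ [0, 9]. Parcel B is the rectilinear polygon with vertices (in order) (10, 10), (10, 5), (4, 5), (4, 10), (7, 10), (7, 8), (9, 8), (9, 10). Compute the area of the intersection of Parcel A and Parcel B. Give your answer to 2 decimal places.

10.00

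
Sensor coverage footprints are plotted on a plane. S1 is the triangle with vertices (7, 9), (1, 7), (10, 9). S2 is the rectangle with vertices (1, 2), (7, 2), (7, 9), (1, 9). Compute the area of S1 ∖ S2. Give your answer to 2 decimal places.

|S1| = 3, |S1∩S2| = 2.
|S1 ∖ S2| = |S1| − |S1∩S2| = 3 − 2 = 1.00.

1.00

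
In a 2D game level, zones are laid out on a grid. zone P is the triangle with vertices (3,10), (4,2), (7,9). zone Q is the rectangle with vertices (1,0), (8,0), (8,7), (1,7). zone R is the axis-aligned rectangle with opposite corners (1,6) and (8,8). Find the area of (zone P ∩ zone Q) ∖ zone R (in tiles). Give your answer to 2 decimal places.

4.43

|zone P ∩ zone Q| = 6.9196.
|(zone P ∩ zone Q) ∩ zone R| = 2.4911.
|(zone P ∩ zone Q) ∖ zone R| = 6.9196 − 2.4911 = 4.43.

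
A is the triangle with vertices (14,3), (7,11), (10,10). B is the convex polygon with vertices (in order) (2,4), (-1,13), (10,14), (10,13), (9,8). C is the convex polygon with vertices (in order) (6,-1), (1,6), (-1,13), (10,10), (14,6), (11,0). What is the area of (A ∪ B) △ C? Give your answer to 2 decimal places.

|A ∪ B| = 76.9121.
|(A ∪ B) ∩ C| = 55.3202.
|(A ∪ B) △ C| = 76.9121 + 120.5 − 110.6404 = 86.77.

86.77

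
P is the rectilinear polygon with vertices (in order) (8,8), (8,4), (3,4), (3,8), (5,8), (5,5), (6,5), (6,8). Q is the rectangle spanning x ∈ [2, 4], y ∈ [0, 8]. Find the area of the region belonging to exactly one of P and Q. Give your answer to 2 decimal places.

25.00

|P| = 17, |Q| = 16, |P∩Q| = 4.
|P △ Q| = |P| + |Q| − 2·|P∩Q| = 17 + 16 − 8 = 25.00.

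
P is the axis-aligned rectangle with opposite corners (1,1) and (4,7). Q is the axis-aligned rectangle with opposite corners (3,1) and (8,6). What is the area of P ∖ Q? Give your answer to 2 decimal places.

|P∩Q|: x∈[3,4], y∈[1,6] → 1·5 = 5.
|P| = 18.
|P ∖ Q| = |P| − |P∩Q| = 18 − 5 = 13.00.

13.00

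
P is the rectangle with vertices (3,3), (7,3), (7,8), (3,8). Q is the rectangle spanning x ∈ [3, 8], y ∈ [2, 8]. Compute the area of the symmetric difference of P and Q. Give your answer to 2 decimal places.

10.00

|P∩Q|: x∈[3,7], y∈[3,8] → 4·5 = 20.
|P △ Q| = |P| + |Q| − 2·|P∩Q| = 20 + 30 − 40 = 10.00.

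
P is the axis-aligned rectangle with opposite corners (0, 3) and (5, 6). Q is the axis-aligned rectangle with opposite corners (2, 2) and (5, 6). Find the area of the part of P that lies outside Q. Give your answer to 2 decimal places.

|P∩Q|: x∈[2,5], y∈[3,6] → 3·3 = 9.
|P| = 15.
|P ∖ Q| = |P| − |P∩Q| = 15 − 9 = 6.00.

6.00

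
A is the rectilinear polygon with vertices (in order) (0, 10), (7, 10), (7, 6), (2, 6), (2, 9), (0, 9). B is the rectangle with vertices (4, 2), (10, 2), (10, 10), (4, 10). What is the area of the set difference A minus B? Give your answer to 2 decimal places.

|A| = 22, |A∩B| = 12.
|A ∖ B| = |A| − |A∩B| = 22 − 12 = 10.00.

10.00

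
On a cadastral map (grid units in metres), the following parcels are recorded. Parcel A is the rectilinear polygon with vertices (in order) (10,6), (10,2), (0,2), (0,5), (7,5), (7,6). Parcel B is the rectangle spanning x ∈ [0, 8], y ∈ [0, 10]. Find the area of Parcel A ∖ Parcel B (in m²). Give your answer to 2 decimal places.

8.00

|Parcel A| = 33, |Parcel A∩Parcel B| = 25.
|Parcel A ∖ Parcel B| = |Parcel A| − |Parcel A∩Parcel B| = 33 − 25 = 8.00.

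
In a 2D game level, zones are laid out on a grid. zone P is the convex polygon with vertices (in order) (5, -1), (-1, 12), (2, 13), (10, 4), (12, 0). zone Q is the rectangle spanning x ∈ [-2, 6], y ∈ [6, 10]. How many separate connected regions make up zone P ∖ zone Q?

2

zone P ∖ zone Q splits into 2 disjoint pieces (area 49.8077, area 10.5769).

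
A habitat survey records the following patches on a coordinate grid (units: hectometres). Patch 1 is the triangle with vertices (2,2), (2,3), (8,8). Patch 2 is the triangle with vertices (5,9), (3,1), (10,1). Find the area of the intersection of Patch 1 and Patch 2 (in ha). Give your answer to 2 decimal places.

The intersection is the polygon with vertices (6.438,6.699), (6.538,6.538), (3.667,3.667), (3.895,4.579).
By the shoelace formula its area is 1.29.

1.29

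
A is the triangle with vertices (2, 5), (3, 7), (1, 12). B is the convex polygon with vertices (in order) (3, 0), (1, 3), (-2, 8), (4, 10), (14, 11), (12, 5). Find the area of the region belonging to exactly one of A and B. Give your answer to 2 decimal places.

98.45

|A| = 4.5, |B| = 101, |A∩B| = 3.5254.
|A △ B| = |A| + |B| − 2·|A∩B| = 4.5 + 101 − 7.0508 = 98.45.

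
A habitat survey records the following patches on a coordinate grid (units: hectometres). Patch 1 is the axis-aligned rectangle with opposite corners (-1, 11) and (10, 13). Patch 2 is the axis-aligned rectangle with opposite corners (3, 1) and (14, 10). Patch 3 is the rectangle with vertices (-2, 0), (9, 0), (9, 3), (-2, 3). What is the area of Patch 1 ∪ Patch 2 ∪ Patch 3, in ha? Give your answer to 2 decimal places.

142.00

By inclusion–exclusion:
Individual areas: |Patch 1| = 22, |Patch 2| = 99, |Patch 3| = 33.
|Patch 1∩Patch 2| = 0 (no overlap).
|Patch 1∩Patch 3| = 0 (no overlap).
|Patch 2∩Patch 3|: x∈[3,9], y∈[1,3] → 6·2 = 12.
|Patch 1∩Patch 2∩Patch 3| = 0.
|Patch 1 ∪ Patch 2 ∪ Patch 3| = 154 − 12 + 0 = 142.00.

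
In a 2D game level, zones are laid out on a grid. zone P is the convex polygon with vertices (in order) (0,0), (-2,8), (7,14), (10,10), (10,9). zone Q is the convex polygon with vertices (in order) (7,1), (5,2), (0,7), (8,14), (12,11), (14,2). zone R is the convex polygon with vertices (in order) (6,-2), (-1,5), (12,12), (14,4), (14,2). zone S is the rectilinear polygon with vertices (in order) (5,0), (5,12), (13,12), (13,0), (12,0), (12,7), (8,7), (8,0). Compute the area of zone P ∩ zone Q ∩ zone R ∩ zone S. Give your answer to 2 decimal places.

The intersection is the polygon with vertices (5,4.5), (5,8.231), (9.507,10.658), (10,10), (10,9).
By the shoelace formula its area is 13.91.

13.91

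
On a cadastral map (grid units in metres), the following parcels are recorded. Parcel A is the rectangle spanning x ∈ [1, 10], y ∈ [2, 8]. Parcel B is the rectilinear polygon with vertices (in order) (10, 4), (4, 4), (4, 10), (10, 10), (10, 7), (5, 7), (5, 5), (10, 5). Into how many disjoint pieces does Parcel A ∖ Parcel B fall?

Parcel A ∖ Parcel B splits into 2 disjoint pieces (area 30, area 10).

2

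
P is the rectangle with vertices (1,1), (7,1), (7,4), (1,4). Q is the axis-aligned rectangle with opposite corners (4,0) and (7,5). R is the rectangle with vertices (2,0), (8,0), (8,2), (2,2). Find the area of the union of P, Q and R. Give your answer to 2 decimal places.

28.00

By inclusion–exclusion:
Individual areas: |P| = 18, |Q| = 15, |R| = 12.
|P∩Q|: x∈[4,7], y∈[1,4] → 3·3 = 9.
|P∩R|: x∈[2,7], y∈[1,2] → 5·1 = 5.
|Q∩R|: x∈[4,7], y∈[0,2] → 3·2 = 6.
|P∩Q∩R| = 3.
|P ∪ Q ∪ R| = 45 − 20 + 3 = 28.00.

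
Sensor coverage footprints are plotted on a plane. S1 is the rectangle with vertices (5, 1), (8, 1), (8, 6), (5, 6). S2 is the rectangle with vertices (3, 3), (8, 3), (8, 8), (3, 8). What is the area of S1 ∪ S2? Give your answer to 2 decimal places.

31.00

By inclusion–exclusion:
Individual areas: |S1| = 15, |S2| = 25.
|S1∩S2|: x∈[5,8], y∈[3,6] → 3·3 = 9.
|S1 ∪ S2| = 40 − 9 = 31.00.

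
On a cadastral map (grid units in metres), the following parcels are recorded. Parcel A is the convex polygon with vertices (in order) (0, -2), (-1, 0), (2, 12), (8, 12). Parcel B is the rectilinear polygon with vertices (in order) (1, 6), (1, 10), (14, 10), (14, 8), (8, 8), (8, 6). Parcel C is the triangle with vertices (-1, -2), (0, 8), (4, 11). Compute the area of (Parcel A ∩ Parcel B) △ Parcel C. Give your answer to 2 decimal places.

24.34

|Parcel A ∩ Parcel B| = 18.3571.
|(Parcel A ∩ Parcel B) ∩ Parcel C| = 6.2564.
|(Parcel A ∩ Parcel B) △ Parcel C| = 18.3571 + 18.5 − 12.5128 = 24.34.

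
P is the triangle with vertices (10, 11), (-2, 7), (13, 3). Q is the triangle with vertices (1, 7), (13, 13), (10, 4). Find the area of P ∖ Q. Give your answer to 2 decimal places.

16.68

|P| = 54, |P∩Q| = 37.3235.
|P ∖ Q| = |P| − |P∩Q| = 54 − 37.3235 = 16.68.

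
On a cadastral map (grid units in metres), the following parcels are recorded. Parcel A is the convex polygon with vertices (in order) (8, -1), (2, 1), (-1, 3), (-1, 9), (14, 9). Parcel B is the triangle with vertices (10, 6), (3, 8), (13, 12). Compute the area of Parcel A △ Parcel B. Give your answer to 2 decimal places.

99.00

|Parcel A| = 105, |Parcel B| = 24, |Parcel A∩Parcel B| = 15.
|Parcel A △ Parcel B| = |Parcel A| + |Parcel B| − 2·|Parcel A∩Parcel B| = 105 + 24 − 30 = 99.00.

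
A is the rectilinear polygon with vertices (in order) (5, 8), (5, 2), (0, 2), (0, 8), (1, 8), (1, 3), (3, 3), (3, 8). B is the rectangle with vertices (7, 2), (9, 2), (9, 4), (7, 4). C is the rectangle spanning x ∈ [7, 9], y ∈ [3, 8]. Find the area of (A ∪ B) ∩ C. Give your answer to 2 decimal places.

2.00

The region (A ∪ B) ∩ C is the polygon with vertices (9,3), (7,3), (7,4), (9,4).
By the shoelace formula its area is 2.00.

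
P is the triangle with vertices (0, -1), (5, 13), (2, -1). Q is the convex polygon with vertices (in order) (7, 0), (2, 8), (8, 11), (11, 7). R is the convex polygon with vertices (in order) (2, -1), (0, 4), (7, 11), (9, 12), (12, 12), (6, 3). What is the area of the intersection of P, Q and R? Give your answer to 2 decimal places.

0.99

The intersection is the polygon with vertices (3.436,5.702), (2.773,6.764), (2.778,6.778), (3.909,7.909).
By the shoelace formula its area is 0.99.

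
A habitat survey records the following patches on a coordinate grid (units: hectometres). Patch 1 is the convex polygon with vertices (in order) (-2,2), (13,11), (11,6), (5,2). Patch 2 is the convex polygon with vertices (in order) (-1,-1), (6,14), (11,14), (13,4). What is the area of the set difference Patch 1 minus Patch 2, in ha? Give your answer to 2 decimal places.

3.51

|Patch 1| = 42.5, |Patch 1∩Patch 2| = 38.9917.
|Patch 1 ∖ Patch 2| = |Patch 1| − |Patch 1∩Patch 2| = 42.5 − 38.9917 = 3.51.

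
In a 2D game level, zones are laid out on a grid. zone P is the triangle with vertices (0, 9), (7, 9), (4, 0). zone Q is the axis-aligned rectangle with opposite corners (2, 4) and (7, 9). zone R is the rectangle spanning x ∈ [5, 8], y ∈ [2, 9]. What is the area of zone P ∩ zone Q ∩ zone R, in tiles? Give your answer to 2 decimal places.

5.83

The intersection is the polygon with vertices (5.333,4), (5,4), (5,9), (7,9).
By the shoelace formula its area is 5.83.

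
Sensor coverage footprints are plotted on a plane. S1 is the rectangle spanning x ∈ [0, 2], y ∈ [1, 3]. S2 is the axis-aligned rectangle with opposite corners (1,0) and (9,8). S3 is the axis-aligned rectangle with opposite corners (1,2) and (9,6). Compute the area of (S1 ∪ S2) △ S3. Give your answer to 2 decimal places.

|S1 ∪ S2| = 66.
|(S1 ∪ S2) ∩ S3| = 32.
|(S1 ∪ S2) △ S3| = 66 + 32 − 64 = 34.00.

34.00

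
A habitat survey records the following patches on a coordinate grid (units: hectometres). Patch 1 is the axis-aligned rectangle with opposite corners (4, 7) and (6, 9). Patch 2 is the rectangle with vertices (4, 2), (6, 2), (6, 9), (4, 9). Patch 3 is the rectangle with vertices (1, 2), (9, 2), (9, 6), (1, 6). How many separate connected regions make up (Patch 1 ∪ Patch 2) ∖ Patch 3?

(Patch 1 ∪ Patch 2) ∖ Patch 3 is a single connected region.

1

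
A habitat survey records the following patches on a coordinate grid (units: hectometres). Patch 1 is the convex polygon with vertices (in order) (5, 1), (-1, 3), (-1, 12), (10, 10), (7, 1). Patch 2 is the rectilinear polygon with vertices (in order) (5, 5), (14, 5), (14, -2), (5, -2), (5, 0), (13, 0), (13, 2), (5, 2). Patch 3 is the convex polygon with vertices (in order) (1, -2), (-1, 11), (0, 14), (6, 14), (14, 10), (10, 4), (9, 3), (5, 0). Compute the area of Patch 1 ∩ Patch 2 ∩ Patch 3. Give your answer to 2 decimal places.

The intersection is the polygon with vertices (5,2), (5,5), (8.333,5), (7.333,2).
By the shoelace formula its area is 8.50.

8.50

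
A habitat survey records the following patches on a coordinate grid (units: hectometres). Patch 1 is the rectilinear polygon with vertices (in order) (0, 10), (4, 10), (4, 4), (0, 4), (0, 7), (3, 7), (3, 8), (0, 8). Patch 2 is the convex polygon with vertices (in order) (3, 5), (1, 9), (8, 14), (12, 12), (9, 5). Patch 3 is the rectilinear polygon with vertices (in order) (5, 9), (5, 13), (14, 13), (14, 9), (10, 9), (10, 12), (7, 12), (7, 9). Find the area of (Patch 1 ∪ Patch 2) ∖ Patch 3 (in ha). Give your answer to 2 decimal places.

59.79

|Patch 1 ∪ Patch 2| = 74.95.
|(Patch 1 ∪ Patch 2) ∩ Patch 3| = 15.1571.
|(Patch 1 ∪ Patch 2) ∖ Patch 3| = 74.95 − 15.1571 = 59.79.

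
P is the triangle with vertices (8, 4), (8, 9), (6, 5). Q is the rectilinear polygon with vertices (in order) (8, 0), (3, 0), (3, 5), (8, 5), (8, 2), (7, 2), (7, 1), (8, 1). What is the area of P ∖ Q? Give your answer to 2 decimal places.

4.00

|P| = 5, |P∩Q| = 1.
|P ∖ Q| = |P| − |P∩Q| = 5 − 1 = 4.00.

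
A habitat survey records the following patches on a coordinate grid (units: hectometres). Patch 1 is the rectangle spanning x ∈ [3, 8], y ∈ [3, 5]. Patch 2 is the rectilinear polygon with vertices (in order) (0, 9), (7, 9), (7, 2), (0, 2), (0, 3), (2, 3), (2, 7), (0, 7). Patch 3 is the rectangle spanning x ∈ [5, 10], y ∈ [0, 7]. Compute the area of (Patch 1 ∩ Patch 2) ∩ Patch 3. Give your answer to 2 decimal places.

The region (Patch 1 ∩ Patch 2) ∩ Patch 3 is the polygon with vertices (7,5), (7,3), (5,3), (5,5).
By the shoelace formula its area is 4.00.

4.00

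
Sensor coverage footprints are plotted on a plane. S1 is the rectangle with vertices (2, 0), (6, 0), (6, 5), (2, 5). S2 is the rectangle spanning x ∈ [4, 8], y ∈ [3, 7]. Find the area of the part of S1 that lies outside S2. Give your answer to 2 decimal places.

16.00

|S1∩S2|: x∈[4,6], y∈[3,5] → 2·2 = 4.
|S1| = 20.
|S1 ∖ S2| = |S1| − |S1∩S2| = 20 − 4 = 16.00.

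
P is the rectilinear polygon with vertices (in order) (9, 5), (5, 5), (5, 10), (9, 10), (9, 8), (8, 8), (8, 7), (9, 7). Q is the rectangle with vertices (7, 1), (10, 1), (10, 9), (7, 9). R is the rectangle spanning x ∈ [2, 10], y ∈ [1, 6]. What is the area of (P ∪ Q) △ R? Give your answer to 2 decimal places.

42.00

|P ∪ Q| = 36.
|(P ∪ Q) ∩ R| = 17.
|(P ∪ Q) △ R| = 36 + 40 − 34 = 42.00.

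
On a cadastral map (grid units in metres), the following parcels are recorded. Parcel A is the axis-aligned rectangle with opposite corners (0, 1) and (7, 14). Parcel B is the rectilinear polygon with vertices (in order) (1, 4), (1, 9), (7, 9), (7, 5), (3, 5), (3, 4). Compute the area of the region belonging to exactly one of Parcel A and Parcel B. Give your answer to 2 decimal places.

65.00

|Parcel A| = 91, |Parcel B| = 26, |Parcel A∩Parcel B| = 26.
|Parcel A △ Parcel B| = |Parcel A| + |Parcel B| − 2·|Parcel A∩Parcel B| = 91 + 26 − 52 = 65.00.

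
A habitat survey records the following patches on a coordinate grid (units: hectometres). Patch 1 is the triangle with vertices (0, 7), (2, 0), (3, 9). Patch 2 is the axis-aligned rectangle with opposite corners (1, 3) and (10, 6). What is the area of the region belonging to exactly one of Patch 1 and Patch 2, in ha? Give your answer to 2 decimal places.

|Patch 1| = 12.5, |Patch 2| = 27, |Patch 1∩Patch 2| = 4.4643.
|Patch 1 △ Patch 2| = |Patch 1| + |Patch 2| − 2·|Patch 1∩Patch 2| = 12.5 + 27 − 8.9286 = 30.57.

30.57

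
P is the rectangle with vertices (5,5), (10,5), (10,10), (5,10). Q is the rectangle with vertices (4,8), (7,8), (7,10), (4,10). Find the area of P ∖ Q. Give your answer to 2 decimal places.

21.00

|P∩Q|: x∈[5,7], y∈[8,10] → 2·2 = 4.
|P| = 25.
|P ∖ Q| = |P| − |P∩Q| = 25 − 4 = 21.00.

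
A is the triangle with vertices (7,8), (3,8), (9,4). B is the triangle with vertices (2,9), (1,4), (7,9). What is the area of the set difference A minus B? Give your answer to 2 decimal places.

|A| = 8, |A∩B| = 1.4519.
|A ∖ B| = |A| − |A∩B| = 8 − 1.4519 = 6.55.

6.55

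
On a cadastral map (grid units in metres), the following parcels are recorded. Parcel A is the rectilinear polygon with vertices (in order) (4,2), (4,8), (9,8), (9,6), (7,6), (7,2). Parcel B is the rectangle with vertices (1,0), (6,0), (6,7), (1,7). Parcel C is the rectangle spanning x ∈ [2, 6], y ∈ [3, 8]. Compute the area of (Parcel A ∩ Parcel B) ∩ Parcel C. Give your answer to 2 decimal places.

The region (Parcel A ∩ Parcel B) ∩ Parcel C is the polygon with vertices (6,7), (6,3), (4,3), (4,7).
By the shoelace formula its area is 8.00.

8.00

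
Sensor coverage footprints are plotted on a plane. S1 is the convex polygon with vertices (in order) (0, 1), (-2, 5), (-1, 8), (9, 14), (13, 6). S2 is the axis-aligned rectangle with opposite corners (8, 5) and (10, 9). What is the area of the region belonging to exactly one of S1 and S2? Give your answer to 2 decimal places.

97.00

|S1| = 105, |S2| = 8, |S1∩S2| = 8.
|S1 △ S2| = |S1| + |S2| − 2·|S1∩S2| = 105 + 8 − 16 = 97.00.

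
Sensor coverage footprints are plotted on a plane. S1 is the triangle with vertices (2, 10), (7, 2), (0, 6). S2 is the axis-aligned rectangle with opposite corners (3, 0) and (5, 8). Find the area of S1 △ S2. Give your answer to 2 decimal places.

|S1| = 18, |S2| = 16, |S1∩S2| = 6.1214.
|S1 △ S2| = |S1| + |S2| − 2·|S1∩S2| = 18 + 16 − 12.2429 = 21.76.

21.76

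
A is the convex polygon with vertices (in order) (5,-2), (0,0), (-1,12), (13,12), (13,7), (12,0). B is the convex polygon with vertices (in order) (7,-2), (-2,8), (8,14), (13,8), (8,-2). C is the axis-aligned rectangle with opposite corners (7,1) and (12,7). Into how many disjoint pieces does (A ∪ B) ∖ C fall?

(A ∪ B) ∖ C is a single connected region.

1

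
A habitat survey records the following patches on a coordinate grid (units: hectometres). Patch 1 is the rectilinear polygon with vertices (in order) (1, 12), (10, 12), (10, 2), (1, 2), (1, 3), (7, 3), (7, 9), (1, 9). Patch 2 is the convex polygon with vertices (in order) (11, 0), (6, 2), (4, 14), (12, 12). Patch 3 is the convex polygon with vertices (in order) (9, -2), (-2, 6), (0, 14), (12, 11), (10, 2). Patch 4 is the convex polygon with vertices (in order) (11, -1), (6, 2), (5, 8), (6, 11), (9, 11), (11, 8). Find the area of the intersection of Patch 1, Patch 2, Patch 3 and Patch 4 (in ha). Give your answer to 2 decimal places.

30.00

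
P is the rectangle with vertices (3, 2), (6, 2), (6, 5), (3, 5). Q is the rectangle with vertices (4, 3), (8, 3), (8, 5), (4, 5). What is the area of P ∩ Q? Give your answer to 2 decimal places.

|P∩Q|: x∈[4,6], y∈[3,5] → 2·2 = 4.

4.00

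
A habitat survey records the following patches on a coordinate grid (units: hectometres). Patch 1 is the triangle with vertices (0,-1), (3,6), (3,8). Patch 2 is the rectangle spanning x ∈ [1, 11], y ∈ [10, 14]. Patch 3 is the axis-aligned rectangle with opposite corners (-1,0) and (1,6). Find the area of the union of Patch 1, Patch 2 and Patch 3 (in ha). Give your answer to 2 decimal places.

54.71

By inclusion–exclusion:
Individual areas: |Patch 1| = 3, |Patch 2| = 40, |Patch 3| = 12.
|Patch 1∩Patch 2| = 0.
|Patch 1∩Patch 3| = 0.2857.
|Patch 2∩Patch 3| = 0 (no overlap).
|Patch 1∩Patch 2∩Patch 3| = 0.
|Patch 1 ∪ Patch 2 ∪ Patch 3| = 55 − 0.2857 + 0 = 54.71.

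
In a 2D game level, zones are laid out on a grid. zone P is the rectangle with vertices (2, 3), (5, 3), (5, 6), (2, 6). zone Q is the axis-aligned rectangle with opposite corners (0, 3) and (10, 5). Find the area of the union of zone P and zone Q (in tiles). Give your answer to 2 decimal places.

23.00

By inclusion–exclusion:
Individual areas: |zone P| = 9, |zone Q| = 20.
|zone P∩zone Q|: x∈[2,5], y∈[3,5] → 3·2 = 6.
|zone P ∪ zone Q| = 29 − 6 = 23.00.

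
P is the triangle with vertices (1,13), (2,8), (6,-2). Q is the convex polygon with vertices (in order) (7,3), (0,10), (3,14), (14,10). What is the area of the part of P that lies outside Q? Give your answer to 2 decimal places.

3.10

|P| = 5, |P∩Q| = 1.8988.
|P ∖ Q| = |P| − |P∩Q| = 5 − 1.8988 = 3.10.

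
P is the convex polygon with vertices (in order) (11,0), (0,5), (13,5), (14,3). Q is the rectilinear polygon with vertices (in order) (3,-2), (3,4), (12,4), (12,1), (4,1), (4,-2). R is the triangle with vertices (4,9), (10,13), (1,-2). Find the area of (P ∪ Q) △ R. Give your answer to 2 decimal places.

65.91

|P ∪ Q| = 47.6455.
|(P ∪ Q) ∩ R| = 4.3676.
|(P ∪ Q) △ R| = 47.6455 + 27 − 8.7351 = 65.91.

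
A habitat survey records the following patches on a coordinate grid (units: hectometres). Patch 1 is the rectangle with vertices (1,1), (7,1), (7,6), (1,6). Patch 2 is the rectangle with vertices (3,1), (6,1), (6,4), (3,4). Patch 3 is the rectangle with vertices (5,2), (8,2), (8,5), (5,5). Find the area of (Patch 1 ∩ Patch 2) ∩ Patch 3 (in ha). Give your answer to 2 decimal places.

The region (Patch 1 ∩ Patch 2) ∩ Patch 3 is the polygon with vertices (6,4), (6,2), (5,2), (5,4).
By the shoelace formula its area is 2.00.

2.00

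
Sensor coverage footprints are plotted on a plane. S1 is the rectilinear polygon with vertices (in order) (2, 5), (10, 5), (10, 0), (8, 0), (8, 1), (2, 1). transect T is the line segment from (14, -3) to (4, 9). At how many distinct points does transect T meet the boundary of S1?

2

The segment meets the boundary at (7.333,5), (10,1.8).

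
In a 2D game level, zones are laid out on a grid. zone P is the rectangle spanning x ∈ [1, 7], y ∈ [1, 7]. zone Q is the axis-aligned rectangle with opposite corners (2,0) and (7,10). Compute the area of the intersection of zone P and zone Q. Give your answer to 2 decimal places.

|zone P∩zone Q|: x∈[2,7], y∈[1,7] → 5·6 = 30.

30.00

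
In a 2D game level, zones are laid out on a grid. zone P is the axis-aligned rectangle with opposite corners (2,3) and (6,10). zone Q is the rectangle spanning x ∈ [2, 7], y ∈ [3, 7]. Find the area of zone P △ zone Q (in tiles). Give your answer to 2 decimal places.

16.00

|zone P∩zone Q|: x∈[2,6], y∈[3,7] → 4·4 = 16.
|zone P △ zone Q| = |zone P| + |zone Q| − 2·|zone P∩zone Q| = 28 + 20 − 32 = 16.00.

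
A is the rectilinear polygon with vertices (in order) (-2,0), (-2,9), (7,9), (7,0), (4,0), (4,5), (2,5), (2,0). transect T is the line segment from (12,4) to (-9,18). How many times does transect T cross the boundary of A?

2

The segment meets the boundary at (4.5,9), (7,7.333).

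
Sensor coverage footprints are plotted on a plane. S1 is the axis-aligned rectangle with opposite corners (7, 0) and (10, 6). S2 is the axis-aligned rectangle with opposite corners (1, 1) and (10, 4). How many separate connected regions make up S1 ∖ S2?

2

S1 ∖ S2 splits into 2 disjoint pieces (area 3, area 6).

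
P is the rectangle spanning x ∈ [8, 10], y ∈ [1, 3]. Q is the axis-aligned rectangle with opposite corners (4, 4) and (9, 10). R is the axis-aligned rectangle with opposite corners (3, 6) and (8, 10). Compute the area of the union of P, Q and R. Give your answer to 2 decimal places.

By inclusion–exclusion:
Individual areas: |P| = 4, |Q| = 30, |R| = 20.
|P∩Q| = 0 (no overlap).
|P∩R| = 0 (no overlap).
|Q∩R|: x∈[4,8], y∈[6,10] → 4·4 = 16.
|P∩Q∩R| = 0.
|P ∪ Q ∪ R| = 54 − 16 + 0 = 38.00.

38.00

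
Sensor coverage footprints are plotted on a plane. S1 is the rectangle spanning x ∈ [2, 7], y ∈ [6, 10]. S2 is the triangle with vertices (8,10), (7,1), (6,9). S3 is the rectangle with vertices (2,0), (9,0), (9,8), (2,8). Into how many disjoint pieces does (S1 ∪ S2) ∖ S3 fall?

1

(S1 ∪ S2) ∖ S3 is a single connected region.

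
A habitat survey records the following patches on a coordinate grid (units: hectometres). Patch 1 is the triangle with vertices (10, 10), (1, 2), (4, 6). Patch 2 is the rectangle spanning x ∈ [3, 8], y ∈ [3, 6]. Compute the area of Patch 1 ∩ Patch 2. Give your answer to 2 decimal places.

2.11

The intersection is the polygon with vertices (3,3.778), (3,4.667), (4,6), (5.5,6).
By the shoelace formula its area is 2.11.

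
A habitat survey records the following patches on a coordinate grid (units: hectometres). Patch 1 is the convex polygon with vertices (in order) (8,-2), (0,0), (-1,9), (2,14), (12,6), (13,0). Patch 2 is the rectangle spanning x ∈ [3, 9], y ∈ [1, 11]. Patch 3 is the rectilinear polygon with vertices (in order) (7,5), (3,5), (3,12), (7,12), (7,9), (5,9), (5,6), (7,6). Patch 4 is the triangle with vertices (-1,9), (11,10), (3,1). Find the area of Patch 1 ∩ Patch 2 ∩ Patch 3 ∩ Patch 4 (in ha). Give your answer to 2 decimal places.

11.89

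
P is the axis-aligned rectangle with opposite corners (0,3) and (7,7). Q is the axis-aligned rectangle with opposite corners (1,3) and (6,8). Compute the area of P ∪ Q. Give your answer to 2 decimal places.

By inclusion–exclusion:
Individual areas: |P| = 28, |Q| = 25.
|P∩Q|: x∈[1,6], y∈[3,7] → 5·4 = 20.
|P ∪ Q| = 53 − 20 = 33.00.

33.00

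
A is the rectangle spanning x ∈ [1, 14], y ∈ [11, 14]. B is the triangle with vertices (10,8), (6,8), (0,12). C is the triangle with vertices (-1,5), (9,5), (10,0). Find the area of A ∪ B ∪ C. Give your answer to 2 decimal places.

By inclusion–exclusion:
Individual areas: |A| = 39, |B| = 8, |C| = 25.
|A∩B| = 0.3667.
|A∩C| = 0.
|B∩C| = 0.
|A∩B∩C| = 0.
|A ∪ B ∪ C| = 72 − 0.3667 + 0 = 71.63.

71.63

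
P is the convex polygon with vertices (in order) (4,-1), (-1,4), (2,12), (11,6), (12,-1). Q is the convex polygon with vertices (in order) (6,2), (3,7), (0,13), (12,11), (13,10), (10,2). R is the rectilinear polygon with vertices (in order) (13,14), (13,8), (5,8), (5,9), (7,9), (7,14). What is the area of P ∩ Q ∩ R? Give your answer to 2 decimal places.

2.25

The intersection is the polygon with vertices (8,8), (5,8), (5,9), (6.5,9).
By the shoelace formula its area is 2.25.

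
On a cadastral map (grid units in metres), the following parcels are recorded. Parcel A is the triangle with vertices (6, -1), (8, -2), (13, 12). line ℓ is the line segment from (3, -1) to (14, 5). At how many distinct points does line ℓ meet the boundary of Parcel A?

The segment meets the boundary at (9.653,2.629), (7.248,1.317).

2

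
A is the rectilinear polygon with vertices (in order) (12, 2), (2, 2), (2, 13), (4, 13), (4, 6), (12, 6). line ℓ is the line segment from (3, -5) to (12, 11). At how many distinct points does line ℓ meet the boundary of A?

2

The segment meets the boundary at (9.188,6), (6.938,2).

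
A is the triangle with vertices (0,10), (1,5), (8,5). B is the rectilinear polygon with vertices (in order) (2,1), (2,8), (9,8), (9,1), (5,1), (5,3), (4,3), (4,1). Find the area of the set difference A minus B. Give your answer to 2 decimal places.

6.70

|A| = 17.5, |A∩B| = 10.8.
|A ∖ B| = |A| − |A∩B| = 17.5 − 10.8 = 6.70.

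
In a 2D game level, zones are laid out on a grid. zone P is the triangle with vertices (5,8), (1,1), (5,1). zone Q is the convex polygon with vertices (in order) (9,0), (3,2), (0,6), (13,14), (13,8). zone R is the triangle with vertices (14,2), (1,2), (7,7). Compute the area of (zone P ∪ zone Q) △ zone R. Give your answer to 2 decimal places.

|zone P ∪ zone Q| = 99.8198.
|(zone P ∪ zone Q) ∩ zone R| = 28.0297.
|(zone P ∪ zone Q) △ zone R| = 99.8198 + 32.5 − 56.0595 = 76.26.

76.26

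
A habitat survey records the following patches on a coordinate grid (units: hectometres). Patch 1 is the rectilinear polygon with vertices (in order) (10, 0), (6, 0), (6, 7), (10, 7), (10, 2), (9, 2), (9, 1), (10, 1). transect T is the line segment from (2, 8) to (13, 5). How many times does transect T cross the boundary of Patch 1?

The segment meets the boundary at (10,5.818), (6,6.909).

2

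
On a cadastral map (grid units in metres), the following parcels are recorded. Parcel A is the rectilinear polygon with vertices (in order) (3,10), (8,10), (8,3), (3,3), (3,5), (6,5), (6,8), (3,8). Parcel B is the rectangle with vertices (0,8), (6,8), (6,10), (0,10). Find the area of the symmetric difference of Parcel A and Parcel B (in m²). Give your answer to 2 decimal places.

26.00

|Parcel A| = 26, |Parcel B| = 12, |Parcel A∩Parcel B| = 6.
|Parcel A △ Parcel B| = |Parcel A| + |Parcel B| − 2·|Parcel A∩Parcel B| = 26 + 12 − 12 = 26.00.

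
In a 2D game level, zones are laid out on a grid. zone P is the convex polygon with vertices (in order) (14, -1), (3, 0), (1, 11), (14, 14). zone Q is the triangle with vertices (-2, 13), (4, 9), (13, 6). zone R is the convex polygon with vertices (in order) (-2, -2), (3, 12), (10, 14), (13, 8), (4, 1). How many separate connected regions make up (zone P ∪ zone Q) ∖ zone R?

(zone P ∪ zone Q) ∖ zone R splits into 2 disjoint pieces (area 68.1157, area 4.0014).

2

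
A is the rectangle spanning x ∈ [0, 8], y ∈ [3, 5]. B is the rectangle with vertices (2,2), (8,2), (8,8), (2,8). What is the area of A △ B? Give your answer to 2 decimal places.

|A∩B|: x∈[2,8], y∈[3,5] → 6·2 = 12.
|A △ B| = |A| + |B| − 2·|A∩B| = 16 + 36 − 24 = 28.00.

28.00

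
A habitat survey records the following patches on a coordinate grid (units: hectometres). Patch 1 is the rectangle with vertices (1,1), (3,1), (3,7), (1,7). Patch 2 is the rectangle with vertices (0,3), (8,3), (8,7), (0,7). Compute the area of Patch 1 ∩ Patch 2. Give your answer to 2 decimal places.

8.00

|Patch 1∩Patch 2|: x∈[1,3], y∈[3,7] → 2·4 = 8.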